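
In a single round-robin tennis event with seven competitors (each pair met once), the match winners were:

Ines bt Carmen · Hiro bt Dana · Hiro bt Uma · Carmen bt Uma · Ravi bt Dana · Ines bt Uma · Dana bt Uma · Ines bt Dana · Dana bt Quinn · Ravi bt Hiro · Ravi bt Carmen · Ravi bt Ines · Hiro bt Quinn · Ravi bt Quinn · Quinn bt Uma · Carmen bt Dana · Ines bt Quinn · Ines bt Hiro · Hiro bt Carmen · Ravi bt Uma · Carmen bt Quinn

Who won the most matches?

Win totals: Dana 2, Carmen 3, Hiro 4, Ines 5, Ravi 6, Uma 0, Quinn 1.
Ravi leads with 6 wins (next highest: 5).

Ravi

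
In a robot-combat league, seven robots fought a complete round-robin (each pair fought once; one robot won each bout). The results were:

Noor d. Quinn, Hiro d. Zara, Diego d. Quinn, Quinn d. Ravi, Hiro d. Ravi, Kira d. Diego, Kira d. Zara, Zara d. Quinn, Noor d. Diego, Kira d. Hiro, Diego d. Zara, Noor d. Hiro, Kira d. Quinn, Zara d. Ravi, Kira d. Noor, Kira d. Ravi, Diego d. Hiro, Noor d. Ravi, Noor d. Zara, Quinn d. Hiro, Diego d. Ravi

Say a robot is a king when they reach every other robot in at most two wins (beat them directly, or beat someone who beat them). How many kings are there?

1

Hiro cannot reach Diego, Noor, Kira in two steps.
Diego cannot reach Noor, Kira in two steps.
Quinn cannot reach Diego, Noor, Kira in two steps.
Ravi cannot reach Hiro, Diego, Quinn, Noor, Zara, Kira in two steps.
Noor cannot reach Kira in two steps.
Zara cannot reach Diego, Noor, Kira in two steps.
Kira reaches everyone (king).
Kings: Kira — 1.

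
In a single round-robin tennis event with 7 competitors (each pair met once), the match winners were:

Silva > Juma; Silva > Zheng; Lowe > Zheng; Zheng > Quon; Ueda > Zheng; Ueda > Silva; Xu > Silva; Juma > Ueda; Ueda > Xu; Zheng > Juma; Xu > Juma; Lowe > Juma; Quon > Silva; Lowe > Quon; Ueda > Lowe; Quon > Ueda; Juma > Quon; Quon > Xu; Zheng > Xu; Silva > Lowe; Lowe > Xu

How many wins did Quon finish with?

Quon's results: beat Xu, Silva, Ueda; lost to Zheng, Lowe, Juma.
That is 3 wins.

3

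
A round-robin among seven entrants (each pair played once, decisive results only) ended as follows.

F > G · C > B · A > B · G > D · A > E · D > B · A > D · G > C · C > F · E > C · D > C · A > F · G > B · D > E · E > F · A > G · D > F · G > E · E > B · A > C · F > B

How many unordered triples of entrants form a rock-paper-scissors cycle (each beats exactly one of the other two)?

3

Win totals: A 6, B 0, C 2, D 4, E 3, F 2, G 4.
An entrant with w wins dominates both others in C(w,2) triples; summing gives 15 + 0 + 1 + 6 + 3 + 1 + 6 = 32 transitive triples.
Total triples C(7,3) = 35, so cyclic triples = 35 − 32 = 3.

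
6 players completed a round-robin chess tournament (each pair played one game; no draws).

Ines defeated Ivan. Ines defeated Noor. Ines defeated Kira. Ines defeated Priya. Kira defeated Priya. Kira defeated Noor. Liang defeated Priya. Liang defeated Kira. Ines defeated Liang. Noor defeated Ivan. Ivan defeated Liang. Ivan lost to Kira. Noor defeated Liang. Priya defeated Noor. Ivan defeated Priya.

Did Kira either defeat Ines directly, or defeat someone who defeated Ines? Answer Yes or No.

Kira did not beat Ines directly.
Kira beat Noor, Ivan, Priya, but each of them lost to Ines. No two-step path.

No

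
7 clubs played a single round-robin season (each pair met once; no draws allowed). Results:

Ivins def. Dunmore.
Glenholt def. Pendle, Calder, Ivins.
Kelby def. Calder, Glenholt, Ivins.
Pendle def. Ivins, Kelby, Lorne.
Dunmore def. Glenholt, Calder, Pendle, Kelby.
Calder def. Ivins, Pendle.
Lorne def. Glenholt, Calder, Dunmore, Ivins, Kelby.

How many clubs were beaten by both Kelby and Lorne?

Kelby beat: Glenholt, Ivins, Calder.
Lorne beat: Glenholt, Ivins, Kelby, Dunmore, Calder.
Both beat: Glenholt, Ivins, Calder — 3.

3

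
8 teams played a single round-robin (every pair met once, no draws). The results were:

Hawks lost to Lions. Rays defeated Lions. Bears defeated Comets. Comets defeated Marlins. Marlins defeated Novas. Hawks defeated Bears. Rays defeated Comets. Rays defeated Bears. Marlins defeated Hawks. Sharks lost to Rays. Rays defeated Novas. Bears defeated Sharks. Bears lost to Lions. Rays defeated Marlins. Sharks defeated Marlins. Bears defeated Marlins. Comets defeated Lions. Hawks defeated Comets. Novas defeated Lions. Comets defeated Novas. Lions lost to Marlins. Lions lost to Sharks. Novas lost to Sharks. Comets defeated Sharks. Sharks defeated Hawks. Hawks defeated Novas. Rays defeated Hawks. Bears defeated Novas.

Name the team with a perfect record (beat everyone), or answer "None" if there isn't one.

Rays

Rays has 7 wins out of 7 opponents — a perfect record.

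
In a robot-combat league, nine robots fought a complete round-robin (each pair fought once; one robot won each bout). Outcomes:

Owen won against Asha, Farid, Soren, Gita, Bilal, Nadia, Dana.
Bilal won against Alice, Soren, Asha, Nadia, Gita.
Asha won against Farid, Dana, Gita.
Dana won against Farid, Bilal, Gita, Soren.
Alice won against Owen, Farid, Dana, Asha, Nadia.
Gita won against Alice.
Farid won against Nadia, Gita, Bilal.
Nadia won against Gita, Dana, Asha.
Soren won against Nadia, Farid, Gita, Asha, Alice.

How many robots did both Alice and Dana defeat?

1

Alice beat: Owen, Nadia, Asha, Dana, Farid.
Dana beat: Soren, Gita, Bilal, Farid.
Both beat: Farid — 1.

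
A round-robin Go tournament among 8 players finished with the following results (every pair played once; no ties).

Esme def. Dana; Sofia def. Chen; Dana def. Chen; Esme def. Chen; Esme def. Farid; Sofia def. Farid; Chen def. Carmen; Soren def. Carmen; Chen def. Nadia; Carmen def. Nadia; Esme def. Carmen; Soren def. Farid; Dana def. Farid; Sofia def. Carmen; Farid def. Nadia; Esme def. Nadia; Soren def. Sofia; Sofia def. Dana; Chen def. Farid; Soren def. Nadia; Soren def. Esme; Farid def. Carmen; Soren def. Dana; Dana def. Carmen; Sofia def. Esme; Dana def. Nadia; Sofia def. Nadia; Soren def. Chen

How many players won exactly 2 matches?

Win totals: Esme 5, Chen 3, Dana 4, Carmen 1, Soren 7, Nadia 0, Farid 2, Sofia 6.
Exactly 2: Farid — 1 player.

1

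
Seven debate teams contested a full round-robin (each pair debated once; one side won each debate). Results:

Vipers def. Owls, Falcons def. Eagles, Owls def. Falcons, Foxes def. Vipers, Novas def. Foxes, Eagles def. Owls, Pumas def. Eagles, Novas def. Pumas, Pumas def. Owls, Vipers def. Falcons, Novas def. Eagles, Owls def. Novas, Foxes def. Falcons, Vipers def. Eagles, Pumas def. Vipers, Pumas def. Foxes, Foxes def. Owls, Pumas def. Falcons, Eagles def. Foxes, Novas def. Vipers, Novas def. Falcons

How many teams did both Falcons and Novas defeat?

Falcons beat: Eagles.
Novas beat: Pumas, Foxes, Falcons, Vipers, Eagles.
Both beat: Eagles — 1.

1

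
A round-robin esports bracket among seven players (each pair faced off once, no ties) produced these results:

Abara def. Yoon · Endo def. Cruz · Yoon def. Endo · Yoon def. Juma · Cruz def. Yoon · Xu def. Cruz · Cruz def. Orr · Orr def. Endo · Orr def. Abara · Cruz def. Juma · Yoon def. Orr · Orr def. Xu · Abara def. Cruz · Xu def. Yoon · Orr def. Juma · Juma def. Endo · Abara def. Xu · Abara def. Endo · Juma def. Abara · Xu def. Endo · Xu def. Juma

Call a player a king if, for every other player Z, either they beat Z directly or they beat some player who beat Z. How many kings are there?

5

Abara reaches everyone (king).
Juma cannot reach Orr in two steps.
Endo cannot reach Abara, Xu in two steps.
Cruz reaches everyone (king).
Xu reaches everyone (king).
Orr reaches everyone (king).
Yoon reaches everyone (king).
Kings: Abara, Cruz, Xu, Orr, Yoon — 5.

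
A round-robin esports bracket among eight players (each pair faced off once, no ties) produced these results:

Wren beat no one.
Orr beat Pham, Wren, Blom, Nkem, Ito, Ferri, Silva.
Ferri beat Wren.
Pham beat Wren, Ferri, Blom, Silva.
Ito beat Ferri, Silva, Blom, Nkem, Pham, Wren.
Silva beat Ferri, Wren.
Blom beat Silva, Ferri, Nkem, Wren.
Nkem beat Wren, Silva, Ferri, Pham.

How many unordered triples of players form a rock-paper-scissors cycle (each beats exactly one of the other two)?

Win totals: Pham 4, Nkem 4, Ferri 1, Orr 7, Ito 6, Blom 4, Silva 2, Wren 0.
A player with w wins dominates both others in C(w,2) triples; summing gives 6 + 6 + 0 + 21 + 15 + 6 + 1 + 0 = 55 transitive triples.
Total triples C(8,3) = 56, so cyclic triples = 56 − 55 = 1.

1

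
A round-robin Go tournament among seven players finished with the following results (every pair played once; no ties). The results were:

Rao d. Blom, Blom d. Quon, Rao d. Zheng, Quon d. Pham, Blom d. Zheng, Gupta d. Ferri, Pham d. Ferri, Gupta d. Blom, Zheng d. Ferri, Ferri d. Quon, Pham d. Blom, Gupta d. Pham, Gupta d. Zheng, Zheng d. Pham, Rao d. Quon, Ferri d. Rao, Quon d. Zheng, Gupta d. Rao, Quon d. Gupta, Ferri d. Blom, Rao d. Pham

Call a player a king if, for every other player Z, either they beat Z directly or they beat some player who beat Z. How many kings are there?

4

Rao reaches everyone (king).
Pham cannot reach Gupta in two steps.
Ferri reaches everyone (king).
Quon reaches everyone (king).
Gupta reaches everyone (king).
Blom cannot reach Rao in two steps.
Zheng cannot reach Gupta in two steps.
Kings: Rao, Ferri, Quon, Gupta — 4.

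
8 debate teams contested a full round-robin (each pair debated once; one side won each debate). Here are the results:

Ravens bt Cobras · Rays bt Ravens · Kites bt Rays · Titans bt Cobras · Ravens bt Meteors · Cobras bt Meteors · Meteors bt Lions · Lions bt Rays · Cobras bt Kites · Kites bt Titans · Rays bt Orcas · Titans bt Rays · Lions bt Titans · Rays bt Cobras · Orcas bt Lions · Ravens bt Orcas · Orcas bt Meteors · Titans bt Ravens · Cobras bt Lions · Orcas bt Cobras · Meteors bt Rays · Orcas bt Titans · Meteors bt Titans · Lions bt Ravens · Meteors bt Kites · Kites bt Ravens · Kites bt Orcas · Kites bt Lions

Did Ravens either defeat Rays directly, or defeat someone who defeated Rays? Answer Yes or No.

Ravens did not beat Rays directly.
Ravens beat Orcas, Cobras, Meteors. Of those, Meteors beat Rays.

Yes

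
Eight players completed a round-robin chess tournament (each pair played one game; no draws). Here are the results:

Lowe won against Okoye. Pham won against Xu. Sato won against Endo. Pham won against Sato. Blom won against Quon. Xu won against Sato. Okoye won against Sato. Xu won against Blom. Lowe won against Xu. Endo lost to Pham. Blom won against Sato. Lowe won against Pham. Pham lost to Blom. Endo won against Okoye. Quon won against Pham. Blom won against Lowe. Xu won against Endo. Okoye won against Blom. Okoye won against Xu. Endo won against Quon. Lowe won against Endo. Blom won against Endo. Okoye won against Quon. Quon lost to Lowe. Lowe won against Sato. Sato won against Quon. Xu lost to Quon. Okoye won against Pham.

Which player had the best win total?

Lowe

Win totals: Xu 3, Lowe 6, Quon 2, Okoye 5, Endo 2, Blom 5, Sato 2, Pham 3.
Lowe leads with 6 wins (next highest: 5).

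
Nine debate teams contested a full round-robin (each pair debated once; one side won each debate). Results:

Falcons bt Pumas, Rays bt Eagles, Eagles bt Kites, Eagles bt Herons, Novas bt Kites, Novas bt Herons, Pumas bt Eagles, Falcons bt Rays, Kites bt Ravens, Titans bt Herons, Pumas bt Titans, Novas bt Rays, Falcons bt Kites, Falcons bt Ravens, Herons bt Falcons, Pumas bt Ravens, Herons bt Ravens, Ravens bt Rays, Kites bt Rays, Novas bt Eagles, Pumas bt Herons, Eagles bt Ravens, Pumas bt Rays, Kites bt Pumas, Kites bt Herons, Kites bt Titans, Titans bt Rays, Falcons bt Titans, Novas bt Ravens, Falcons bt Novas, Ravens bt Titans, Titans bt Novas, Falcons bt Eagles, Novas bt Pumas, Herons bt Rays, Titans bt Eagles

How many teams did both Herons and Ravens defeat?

Herons beat: Ravens, Falcons, Rays.
Ravens beat: Titans, Rays.
Both beat: Rays — 1.

1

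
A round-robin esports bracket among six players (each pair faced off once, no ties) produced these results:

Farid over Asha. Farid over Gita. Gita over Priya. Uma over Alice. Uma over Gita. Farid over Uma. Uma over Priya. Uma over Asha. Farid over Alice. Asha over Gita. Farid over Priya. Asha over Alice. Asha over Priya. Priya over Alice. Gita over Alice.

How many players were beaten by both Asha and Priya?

Asha beat: Gita, Priya, Alice.
Priya beat: Alice.
Both beat: Alice — 1.

1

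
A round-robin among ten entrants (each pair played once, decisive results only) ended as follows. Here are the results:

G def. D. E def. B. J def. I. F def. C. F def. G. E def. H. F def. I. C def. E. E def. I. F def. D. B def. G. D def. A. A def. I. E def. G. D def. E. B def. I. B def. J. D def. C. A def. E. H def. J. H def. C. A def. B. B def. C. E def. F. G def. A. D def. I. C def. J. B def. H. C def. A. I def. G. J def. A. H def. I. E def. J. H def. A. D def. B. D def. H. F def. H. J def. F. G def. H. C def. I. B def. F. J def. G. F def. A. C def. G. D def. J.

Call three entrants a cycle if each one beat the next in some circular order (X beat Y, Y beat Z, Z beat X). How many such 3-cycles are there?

26

Win totals: A 3, B 6, C 5, D 7, E 6, F 6, G 3, H 4, I 1, J 4.
An entrant with w wins dominates both others in C(w,2) triples; summing gives 3 + 15 + 10 + 21 + 15 + 15 + 3 + 6 + 0 + 6 = 94 transitive triples.
Total triples C(10,3) = 120, so cyclic triples = 120 − 94 = 26.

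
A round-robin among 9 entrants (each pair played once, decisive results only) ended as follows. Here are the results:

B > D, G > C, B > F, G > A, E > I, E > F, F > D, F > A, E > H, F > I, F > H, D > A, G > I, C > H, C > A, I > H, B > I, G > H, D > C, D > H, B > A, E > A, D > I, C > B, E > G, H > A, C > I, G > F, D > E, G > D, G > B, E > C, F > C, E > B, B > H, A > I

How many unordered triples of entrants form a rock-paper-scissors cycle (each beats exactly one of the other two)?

Win totals: A 1, B 5, C 4, D 5, E 7, F 5, G 7, H 1, I 1.
An entrant with w wins dominates both others in C(w,2) triples; summing gives 0 + 10 + 6 + 10 + 21 + 10 + 21 + 0 + 0 = 78 transitive triples.
Total triples C(9,3) = 84, so cyclic triples = 84 − 78 = 6.

6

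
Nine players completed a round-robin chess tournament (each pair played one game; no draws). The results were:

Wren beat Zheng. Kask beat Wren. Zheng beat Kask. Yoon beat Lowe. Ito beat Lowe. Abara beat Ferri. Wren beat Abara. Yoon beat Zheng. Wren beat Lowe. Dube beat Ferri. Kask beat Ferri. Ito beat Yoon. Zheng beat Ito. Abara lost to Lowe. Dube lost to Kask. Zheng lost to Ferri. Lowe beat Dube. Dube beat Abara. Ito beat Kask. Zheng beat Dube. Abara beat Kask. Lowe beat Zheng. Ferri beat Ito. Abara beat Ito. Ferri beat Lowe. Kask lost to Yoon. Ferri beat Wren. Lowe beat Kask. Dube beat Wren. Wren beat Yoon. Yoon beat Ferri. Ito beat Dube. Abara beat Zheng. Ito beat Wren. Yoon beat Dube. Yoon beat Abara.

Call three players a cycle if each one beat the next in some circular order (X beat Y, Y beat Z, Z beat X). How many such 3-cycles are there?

26

Win totals: Zheng 3, Lowe 4, Kask 3, Abara 4, Yoon 6, Dube 3, Ferri 4, Ito 5, Wren 4.
A player with w wins dominates both others in C(w,2) triples; summing gives 3 + 6 + 3 + 6 + 15 + 3 + 6 + 10 + 6 = 58 transitive triples.
Total triples C(9,3) = 84, so cyclic triples = 84 − 58 = 26.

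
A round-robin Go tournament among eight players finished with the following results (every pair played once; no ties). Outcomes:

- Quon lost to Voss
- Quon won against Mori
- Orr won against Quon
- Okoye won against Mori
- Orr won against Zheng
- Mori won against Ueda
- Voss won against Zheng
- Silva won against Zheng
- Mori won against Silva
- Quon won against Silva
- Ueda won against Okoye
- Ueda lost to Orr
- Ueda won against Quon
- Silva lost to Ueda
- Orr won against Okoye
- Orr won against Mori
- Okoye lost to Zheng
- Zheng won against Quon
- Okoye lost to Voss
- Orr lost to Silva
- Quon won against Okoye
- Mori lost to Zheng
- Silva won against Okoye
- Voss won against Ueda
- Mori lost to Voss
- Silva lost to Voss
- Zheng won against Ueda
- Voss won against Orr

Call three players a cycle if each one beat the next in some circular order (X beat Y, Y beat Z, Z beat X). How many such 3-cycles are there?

9

Win totals: Quon 3, Ueda 3, Orr 5, Voss 7, Mori 2, Zheng 4, Silva 3, Okoye 1.
A player with w wins dominates both others in C(w,2) triples; summing gives 3 + 3 + 10 + 21 + 1 + 6 + 3 + 0 = 47 transitive triples.
Total triples C(8,3) = 56, so cyclic triples = 56 − 47 = 9.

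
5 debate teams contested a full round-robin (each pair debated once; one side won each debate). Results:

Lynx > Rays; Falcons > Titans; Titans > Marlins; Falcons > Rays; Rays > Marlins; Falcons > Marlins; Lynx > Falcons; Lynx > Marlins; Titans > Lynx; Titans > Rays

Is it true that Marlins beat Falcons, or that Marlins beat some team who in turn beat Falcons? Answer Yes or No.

No

Marlins did not beat Falcons directly.
Marlins beat no one, so there is no intermediate team.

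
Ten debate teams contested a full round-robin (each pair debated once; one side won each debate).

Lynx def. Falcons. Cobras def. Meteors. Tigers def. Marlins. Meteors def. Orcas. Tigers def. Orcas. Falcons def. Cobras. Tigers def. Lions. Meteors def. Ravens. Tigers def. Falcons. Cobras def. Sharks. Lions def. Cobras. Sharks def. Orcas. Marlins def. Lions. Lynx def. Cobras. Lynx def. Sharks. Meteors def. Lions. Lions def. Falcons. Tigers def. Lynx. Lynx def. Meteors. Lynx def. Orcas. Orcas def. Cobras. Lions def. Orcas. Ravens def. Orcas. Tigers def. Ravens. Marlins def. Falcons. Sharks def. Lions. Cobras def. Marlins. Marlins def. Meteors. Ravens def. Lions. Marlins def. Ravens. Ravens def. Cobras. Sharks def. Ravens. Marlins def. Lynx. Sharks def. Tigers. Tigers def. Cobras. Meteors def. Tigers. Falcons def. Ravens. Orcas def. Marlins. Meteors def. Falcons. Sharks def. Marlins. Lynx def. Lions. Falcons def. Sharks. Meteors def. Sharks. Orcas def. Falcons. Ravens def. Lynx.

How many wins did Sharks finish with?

Sharks' results: beat Orcas, Lions, Tigers, Marlins, Ravens; lost to Cobras, Meteors, Lynx, Falcons.
That is 5 wins.

5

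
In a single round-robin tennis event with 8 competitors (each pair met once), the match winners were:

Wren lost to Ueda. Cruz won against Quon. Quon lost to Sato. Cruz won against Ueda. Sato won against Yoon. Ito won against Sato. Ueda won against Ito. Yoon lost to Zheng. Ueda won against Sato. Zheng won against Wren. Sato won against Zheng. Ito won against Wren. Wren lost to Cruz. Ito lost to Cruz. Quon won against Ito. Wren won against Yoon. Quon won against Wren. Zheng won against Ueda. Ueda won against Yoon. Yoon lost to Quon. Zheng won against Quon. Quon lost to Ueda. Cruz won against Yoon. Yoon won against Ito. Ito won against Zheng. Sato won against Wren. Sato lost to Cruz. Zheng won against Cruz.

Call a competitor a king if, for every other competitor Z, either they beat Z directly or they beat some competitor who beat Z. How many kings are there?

Cruz reaches everyone (king).
Wren cannot reach Cruz, Quon, Sato, Zheng, Ueda in two steps.
Quon cannot reach Cruz, Ueda in two steps.
Sato reaches everyone (king).
Zheng reaches everyone (king).
Ito reaches everyone (king).
Yoon cannot reach Cruz, Quon, Ueda in two steps.
Ueda cannot reach Cruz in two steps.
Kings: Cruz, Sato, Zheng, Ito — 4.

4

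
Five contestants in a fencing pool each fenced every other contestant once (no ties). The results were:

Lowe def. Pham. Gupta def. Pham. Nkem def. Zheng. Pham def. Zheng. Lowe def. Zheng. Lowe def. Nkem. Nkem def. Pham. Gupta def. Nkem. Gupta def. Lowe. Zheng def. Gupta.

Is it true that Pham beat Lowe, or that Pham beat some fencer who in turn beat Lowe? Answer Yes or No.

Pham did not beat Lowe directly.
Pham beat Zheng, but each of them lost to Lowe. No two-step path.

No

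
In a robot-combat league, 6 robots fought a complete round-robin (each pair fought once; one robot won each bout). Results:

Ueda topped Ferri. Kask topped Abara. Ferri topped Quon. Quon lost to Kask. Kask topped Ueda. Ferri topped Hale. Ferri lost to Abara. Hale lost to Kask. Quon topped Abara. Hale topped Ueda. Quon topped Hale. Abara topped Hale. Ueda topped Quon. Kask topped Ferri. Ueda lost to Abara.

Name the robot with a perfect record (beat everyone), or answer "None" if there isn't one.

Kask has 5 wins out of 5 opponents — a perfect record.

Kask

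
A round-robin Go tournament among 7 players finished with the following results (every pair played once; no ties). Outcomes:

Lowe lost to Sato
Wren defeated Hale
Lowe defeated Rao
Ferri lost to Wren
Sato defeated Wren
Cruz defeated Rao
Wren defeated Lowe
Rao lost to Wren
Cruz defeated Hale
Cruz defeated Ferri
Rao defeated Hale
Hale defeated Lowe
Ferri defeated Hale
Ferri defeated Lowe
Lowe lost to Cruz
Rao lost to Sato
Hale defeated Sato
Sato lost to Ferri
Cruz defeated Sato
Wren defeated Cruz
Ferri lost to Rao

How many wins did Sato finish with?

Sato's results: beat Lowe, Rao, Wren; lost to Cruz, Ferri, Hale.
That is 3 wins.

3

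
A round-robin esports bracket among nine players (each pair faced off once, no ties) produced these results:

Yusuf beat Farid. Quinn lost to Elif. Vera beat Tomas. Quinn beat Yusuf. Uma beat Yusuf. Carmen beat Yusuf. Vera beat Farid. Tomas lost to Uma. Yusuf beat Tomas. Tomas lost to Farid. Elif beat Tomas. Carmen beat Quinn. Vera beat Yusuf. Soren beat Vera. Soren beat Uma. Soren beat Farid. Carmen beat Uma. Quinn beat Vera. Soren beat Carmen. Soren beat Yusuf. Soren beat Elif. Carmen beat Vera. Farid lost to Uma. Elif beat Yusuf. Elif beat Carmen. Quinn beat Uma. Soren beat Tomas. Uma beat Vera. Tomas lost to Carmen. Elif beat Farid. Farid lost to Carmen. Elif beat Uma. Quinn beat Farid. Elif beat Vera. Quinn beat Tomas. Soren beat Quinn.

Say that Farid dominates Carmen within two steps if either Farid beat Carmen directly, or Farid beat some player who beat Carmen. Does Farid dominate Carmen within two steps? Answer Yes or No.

Farid did not beat Carmen directly.
Farid beat Tomas, but each of them lost to Carmen. No two-step path.

No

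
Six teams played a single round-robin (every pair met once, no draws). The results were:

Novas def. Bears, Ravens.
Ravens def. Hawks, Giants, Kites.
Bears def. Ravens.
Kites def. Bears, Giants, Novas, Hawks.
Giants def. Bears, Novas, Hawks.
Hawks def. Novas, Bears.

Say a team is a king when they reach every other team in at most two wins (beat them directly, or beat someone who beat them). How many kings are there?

3

Hawks cannot reach Giants, Kites in two steps.
Bears cannot reach Novas in two steps.
Giants cannot reach Kites in two steps.
Novas reaches everyone (king).
Kites reaches everyone (king).
Ravens reaches everyone (king).
Kings: Novas, Kites, Ravens — 3.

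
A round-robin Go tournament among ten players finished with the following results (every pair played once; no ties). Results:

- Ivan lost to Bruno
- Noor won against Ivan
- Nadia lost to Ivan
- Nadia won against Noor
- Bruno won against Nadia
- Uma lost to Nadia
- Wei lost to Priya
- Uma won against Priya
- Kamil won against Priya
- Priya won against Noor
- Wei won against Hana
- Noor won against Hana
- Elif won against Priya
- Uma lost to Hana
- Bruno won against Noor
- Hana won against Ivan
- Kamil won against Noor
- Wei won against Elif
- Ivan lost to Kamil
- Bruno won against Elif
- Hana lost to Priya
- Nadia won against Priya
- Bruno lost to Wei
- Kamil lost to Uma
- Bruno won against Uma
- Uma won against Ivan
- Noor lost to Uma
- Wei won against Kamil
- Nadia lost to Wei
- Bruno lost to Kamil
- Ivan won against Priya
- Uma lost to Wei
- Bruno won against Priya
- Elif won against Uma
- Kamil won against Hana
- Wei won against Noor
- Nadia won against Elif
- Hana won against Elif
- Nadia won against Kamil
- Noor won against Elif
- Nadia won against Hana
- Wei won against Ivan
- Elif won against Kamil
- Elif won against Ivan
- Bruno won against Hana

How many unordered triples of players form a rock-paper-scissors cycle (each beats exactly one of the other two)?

Win totals: Hana 3, Priya 3, Kamil 5, Noor 3, Wei 8, Nadia 6, Ivan 2, Elif 4, Bruno 7, Uma 4.
A player with w wins dominates both others in C(w,2) triples; summing gives 3 + 3 + 10 + 3 + 28 + 15 + 1 + 6 + 21 + 6 = 96 transitive triples.
Total triples C(10,3) = 120, so cyclic triples = 120 − 96 = 24.

24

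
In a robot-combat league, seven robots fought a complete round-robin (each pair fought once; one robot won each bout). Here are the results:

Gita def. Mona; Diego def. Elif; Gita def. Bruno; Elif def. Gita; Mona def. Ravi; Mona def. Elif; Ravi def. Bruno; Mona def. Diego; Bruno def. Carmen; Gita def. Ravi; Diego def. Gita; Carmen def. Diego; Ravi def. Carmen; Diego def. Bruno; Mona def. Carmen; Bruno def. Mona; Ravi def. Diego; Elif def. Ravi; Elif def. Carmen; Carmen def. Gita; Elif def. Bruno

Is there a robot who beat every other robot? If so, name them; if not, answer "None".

None

Highest win total is Mona with 4 (out of 6 possible).
Mona lost to Bruno, Gita, so no robot went undefeated.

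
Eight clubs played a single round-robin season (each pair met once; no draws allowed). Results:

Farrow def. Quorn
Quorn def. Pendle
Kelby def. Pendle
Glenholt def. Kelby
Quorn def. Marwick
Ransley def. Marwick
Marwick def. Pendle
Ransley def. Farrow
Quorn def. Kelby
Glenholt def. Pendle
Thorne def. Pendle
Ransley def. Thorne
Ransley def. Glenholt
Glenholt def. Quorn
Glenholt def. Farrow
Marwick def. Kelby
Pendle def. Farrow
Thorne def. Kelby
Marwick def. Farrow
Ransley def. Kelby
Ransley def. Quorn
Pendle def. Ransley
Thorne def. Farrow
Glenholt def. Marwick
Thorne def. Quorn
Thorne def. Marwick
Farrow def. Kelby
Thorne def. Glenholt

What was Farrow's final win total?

2

Farrow's results: beat Kelby, Quorn; lost to Thorne, Ransley, Pendle, Glenholt, Marwick.
That is 2 wins.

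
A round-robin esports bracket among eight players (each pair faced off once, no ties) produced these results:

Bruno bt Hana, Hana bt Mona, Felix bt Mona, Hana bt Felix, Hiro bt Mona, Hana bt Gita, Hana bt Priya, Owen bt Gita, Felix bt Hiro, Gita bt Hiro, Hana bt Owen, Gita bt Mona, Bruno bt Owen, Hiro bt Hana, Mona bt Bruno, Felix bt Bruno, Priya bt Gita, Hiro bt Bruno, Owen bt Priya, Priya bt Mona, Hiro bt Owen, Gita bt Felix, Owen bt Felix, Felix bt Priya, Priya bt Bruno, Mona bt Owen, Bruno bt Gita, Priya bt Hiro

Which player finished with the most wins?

Win totals: Bruno 3, Mona 2, Hiro 4, Felix 4, Hana 5, Gita 3, Priya 4, Owen 3.
Hana leads with 5 wins (next highest: 4).

Hana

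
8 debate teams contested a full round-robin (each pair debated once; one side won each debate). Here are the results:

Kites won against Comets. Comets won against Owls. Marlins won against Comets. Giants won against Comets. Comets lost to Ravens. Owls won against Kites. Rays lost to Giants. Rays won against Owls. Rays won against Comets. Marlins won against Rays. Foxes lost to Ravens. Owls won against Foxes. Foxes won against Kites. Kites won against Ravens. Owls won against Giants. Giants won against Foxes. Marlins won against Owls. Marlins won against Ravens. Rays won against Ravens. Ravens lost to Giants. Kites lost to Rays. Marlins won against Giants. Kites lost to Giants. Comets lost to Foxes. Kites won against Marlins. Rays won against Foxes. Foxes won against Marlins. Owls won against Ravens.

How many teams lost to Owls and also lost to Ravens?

Owls beat: Foxes, Giants, Kites, Ravens.
Ravens beat: Foxes, Comets.
Both beat: Foxes — 1.

1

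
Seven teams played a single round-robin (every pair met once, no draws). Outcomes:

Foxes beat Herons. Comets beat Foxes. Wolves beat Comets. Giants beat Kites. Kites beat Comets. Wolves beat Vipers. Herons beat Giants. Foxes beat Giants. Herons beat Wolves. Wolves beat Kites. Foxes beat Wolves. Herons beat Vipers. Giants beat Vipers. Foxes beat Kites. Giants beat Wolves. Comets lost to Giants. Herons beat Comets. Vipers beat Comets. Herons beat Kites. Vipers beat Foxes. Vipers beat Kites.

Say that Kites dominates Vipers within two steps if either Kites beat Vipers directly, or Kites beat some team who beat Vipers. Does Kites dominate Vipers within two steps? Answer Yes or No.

Kites did not beat Vipers directly.
Kites beat Comets, but each of them lost to Vipers. No two-step path.

No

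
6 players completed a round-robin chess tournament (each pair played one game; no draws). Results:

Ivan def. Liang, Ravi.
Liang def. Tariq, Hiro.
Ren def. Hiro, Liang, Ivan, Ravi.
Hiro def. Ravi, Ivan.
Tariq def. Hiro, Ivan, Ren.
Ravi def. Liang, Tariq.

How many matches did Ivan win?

Ivan's results: beat Liang, Ravi; lost to Tariq, Hiro, Ren.
That is 2 wins.

2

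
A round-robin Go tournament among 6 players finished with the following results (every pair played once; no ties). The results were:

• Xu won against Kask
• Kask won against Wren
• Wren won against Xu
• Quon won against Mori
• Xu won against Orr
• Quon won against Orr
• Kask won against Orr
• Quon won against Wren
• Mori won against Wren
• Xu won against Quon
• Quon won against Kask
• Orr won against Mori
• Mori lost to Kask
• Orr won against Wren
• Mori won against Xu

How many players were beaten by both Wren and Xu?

0

Wren beat: Xu.
Xu beat: Quon, Orr, Kask.
No one was beaten by both.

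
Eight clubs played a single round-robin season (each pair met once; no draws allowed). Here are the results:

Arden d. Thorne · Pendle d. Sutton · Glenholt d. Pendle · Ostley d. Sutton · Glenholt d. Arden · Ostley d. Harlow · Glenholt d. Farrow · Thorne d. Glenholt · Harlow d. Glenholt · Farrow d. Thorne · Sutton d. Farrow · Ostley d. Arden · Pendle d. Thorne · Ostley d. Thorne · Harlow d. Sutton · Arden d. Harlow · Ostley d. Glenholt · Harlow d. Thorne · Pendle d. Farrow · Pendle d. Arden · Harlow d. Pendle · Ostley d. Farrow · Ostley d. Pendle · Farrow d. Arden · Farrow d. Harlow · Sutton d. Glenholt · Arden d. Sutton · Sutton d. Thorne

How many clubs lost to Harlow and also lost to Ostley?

Harlow beat: Thorne, Glenholt, Sutton, Pendle.
Ostley beat: Thorne, Arden, Glenholt, Harlow, Sutton, Farrow, Pendle.
Both beat: Thorne, Glenholt, Sutton, Pendle — 4.

4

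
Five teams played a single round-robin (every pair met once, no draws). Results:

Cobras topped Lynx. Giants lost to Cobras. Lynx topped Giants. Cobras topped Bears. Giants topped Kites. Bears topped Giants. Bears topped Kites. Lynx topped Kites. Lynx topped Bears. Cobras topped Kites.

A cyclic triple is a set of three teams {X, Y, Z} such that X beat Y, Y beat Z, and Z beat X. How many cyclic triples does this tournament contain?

0

Of the C(5,3) = 10 triples, the cyclic ones are: none.
That is 0.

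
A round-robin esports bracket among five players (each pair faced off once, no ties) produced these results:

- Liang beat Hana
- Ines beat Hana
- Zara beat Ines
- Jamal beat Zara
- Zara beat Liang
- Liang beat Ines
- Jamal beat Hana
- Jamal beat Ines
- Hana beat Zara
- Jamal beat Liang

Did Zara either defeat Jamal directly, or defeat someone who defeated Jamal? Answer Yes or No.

Zara did not beat Jamal directly.
Zara beat Liang, Ines, but each of them lost to Jamal. No two-step path.

No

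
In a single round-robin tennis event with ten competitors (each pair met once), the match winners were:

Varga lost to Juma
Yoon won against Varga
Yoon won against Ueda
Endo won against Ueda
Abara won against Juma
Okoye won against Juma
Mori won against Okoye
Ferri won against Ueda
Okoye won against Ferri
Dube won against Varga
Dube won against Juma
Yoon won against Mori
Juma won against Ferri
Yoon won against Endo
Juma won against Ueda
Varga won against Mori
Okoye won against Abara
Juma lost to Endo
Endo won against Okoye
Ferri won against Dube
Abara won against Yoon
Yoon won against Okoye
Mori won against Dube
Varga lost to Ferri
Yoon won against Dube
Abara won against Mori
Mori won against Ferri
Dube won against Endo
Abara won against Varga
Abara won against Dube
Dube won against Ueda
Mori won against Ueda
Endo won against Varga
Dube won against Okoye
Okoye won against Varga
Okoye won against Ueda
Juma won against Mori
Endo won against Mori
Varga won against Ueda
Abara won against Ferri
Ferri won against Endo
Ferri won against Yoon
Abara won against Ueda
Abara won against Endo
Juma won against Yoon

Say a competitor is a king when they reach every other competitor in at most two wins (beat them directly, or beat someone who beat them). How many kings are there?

6

Mori reaches everyone (king).
Abara reaches everyone (king).
Endo reaches everyone (king).
Yoon reaches everyone (king).
Varga cannot reach Abara, Endo, Yoon, Juma in two steps.
Juma cannot reach Abara in two steps.
Dube reaches everyone (king).
Ueda cannot reach Mori, Abara, Endo, Yoon, Varga, Juma, Dube, Ferri, Okoye in two steps.
Ferri cannot reach Abara in two steps.
Okoye reaches everyone (king).
Kings: Mori, Abara, Endo, Yoon, Dube, Okoye — 6.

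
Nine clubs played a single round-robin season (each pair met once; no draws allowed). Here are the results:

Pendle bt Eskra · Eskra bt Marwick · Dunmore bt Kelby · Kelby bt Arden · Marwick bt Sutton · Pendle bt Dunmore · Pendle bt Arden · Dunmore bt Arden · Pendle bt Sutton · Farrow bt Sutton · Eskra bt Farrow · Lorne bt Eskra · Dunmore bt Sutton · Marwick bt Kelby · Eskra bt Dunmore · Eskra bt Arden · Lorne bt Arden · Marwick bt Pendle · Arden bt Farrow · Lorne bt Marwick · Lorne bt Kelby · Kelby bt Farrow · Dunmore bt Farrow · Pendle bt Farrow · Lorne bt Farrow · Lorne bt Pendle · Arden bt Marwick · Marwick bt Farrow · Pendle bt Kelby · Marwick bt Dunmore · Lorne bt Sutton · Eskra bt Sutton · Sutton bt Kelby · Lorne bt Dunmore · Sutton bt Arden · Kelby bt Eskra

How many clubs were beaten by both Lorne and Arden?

2

Lorne beat: Pendle, Sutton, Eskra, Marwick, Farrow, Dunmore, Kelby, Arden.
Arden beat: Marwick, Farrow.
Both beat: Marwick, Farrow — 2.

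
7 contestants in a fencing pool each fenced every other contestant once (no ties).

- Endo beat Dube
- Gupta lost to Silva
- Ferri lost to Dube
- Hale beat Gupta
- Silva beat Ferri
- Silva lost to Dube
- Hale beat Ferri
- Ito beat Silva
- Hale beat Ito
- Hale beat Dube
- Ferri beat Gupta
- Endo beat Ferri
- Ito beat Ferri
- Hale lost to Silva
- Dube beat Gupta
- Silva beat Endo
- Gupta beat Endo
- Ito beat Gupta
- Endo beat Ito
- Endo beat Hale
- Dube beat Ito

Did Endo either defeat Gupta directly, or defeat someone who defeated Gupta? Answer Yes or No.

Yes

Endo did not beat Gupta directly.
Endo beat Ferri, Dube, Hale, Ito. Of those, Ferri beat Gupta.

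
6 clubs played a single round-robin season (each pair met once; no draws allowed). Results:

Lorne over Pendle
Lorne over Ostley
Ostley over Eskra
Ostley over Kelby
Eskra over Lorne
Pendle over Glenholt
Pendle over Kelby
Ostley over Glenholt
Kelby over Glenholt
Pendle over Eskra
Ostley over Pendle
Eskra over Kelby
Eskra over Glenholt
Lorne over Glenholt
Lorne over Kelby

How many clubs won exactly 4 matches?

Win totals: Ostley 4, Lorne 4, Kelby 1, Glenholt 0, Eskra 3, Pendle 3.
Exactly 4: Ostley, Lorne — 2 clubs.

2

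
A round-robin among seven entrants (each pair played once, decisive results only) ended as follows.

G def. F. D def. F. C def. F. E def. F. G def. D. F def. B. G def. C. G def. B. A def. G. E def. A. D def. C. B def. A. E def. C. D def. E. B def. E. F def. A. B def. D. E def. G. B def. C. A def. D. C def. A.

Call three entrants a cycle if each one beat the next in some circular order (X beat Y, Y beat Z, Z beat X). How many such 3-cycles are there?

Win totals: A 2, B 4, C 2, D 3, E 4, F 2, G 4.
An entrant with w wins dominates both others in C(w,2) triples; summing gives 1 + 6 + 1 + 3 + 6 + 1 + 6 = 24 transitive triples.
Total triples C(7,3) = 35, so cyclic triples = 35 − 24 = 11.

11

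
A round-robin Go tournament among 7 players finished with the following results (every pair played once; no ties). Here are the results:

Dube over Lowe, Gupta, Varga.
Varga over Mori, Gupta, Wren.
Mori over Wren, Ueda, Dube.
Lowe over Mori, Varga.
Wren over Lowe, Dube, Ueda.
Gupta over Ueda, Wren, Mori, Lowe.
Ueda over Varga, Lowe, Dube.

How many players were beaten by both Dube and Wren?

1

Dube beat: Lowe, Gupta, Varga.
Wren beat: Lowe, Dube, Ueda.
Both beat: Lowe — 1.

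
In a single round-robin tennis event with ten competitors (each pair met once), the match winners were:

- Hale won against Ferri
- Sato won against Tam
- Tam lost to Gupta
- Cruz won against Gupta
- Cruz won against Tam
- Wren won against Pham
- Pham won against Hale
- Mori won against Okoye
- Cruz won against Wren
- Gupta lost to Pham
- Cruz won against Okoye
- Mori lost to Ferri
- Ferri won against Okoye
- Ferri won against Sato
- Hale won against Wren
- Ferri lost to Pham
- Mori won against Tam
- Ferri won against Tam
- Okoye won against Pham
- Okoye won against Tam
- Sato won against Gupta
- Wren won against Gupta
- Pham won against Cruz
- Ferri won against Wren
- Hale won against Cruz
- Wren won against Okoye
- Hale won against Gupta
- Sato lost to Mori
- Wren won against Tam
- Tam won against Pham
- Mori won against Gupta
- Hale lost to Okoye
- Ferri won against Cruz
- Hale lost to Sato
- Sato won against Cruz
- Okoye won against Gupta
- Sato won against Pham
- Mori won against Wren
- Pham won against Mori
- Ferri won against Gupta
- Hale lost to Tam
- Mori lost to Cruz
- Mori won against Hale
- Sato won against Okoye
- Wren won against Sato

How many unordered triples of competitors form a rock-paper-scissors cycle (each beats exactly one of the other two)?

26

Win totals: Cruz 5, Gupta 1, Hale 4, Okoye 4, Wren 5, Mori 6, Tam 2, Pham 5, Ferri 7, Sato 6.
A competitor with w wins dominates both others in C(w,2) triples; summing gives 10 + 0 + 6 + 6 + 10 + 15 + 1 + 10 + 21 + 15 = 94 transitive triples.
Total triples C(10,3) = 120, so cyclic triples = 120 − 94 = 26.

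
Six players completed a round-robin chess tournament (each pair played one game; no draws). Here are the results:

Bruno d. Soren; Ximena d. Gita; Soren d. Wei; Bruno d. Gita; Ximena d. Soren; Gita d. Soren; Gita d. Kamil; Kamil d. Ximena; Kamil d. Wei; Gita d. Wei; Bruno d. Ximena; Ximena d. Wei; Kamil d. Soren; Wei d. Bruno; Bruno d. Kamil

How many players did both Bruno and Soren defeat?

Bruno beat: Gita, Kamil, Ximena, Soren.
Soren beat: Wei.
No one was beaten by both.

0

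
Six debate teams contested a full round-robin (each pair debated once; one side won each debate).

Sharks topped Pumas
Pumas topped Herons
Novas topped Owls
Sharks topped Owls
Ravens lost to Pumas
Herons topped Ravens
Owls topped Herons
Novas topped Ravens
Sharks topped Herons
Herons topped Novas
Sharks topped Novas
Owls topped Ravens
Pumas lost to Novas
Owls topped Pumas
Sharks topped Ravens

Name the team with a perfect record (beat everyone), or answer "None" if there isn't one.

Sharks has 5 wins out of 5 opponents — a perfect record.

Sharks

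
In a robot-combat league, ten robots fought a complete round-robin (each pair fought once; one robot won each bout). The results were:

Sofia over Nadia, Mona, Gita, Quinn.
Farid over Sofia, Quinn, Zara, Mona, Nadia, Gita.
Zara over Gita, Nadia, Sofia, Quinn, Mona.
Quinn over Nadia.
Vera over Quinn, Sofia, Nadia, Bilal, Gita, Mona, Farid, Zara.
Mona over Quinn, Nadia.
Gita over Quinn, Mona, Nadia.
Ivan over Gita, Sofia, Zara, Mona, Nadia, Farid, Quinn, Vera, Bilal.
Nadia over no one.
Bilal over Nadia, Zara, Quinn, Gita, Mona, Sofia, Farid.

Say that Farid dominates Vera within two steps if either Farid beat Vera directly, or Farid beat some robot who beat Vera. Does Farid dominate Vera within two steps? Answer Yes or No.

Farid did not beat Vera directly.
Farid beat Nadia, Quinn, Gita, Mona, Zara, Sofia, but each of them lost to Vera. No two-step path.

No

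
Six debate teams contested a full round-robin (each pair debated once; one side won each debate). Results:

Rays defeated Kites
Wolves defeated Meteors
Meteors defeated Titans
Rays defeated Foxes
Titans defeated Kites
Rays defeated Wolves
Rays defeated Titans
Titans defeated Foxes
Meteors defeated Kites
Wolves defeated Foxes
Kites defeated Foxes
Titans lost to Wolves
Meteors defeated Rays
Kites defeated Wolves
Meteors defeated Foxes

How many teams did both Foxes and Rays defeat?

Foxes beat: no one.
Rays beat: Foxes, Kites, Titans, Wolves.
No one was beaten by both.

0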